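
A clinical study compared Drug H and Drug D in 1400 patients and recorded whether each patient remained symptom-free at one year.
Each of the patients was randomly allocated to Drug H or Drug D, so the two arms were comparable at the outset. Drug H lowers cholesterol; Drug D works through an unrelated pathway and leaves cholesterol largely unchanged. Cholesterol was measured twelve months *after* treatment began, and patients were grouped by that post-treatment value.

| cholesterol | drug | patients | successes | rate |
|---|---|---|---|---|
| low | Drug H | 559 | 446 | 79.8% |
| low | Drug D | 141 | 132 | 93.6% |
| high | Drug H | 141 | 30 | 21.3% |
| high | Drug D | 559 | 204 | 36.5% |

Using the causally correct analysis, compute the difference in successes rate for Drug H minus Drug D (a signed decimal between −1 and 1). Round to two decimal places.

+0.20

The cholesterol-specific comparison favours Drug D throughout, but the pooled figures favour Drug H. The question is whether to condition on cholesterol.
The distribution of cholesterol is itself part of what the drug does — it is an intermediate outcome. Holding it fixed would remove that part of the effect; the total effect is the pooled difference.
The causal difference is the pooled difference: 0.680 − 0.480 = +0.200.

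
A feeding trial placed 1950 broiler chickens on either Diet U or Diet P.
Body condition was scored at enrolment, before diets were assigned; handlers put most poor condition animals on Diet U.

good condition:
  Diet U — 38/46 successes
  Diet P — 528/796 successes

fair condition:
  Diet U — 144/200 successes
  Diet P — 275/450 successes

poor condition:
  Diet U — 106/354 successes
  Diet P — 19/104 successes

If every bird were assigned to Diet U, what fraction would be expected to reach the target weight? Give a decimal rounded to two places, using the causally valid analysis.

The starting body condition-specific comparison favours Diet U throughout, but the pooled figures favour Diet P. The question is whether to condition on starting body condition.
Starting body condition differs across diets for reasons unrelated to any effect of the diet itself, and it separately predicts the outcome — a classic confounder. We must compare within starting body condition levels.
Standardising Diet U to the population starting body condition mix: 0.432·38/46 + 0.333·144/200 + 0.235·106/354 = 0.667.

0.67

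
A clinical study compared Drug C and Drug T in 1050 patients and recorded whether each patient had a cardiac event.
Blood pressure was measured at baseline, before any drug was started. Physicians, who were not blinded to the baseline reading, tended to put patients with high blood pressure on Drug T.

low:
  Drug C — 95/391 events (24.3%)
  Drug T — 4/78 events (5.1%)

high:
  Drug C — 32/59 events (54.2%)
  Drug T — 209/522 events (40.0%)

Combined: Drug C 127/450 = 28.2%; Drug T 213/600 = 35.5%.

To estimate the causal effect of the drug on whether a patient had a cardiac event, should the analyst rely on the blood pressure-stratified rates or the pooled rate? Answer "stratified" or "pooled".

Within every blood pressure level Drug T has the lower rate, yet pooled Drug C does — Simpson's reversal.
Blood pressure differs across drugs for reasons unrelated to any effect of the drug itself, and it separately predicts the outcome — a classic confounder. We must compare within blood pressure levels.
Within each level — low: 24.3% vs 5.1%; high: 54.2% vs 40.0% — Drug T is lower every time.

stratified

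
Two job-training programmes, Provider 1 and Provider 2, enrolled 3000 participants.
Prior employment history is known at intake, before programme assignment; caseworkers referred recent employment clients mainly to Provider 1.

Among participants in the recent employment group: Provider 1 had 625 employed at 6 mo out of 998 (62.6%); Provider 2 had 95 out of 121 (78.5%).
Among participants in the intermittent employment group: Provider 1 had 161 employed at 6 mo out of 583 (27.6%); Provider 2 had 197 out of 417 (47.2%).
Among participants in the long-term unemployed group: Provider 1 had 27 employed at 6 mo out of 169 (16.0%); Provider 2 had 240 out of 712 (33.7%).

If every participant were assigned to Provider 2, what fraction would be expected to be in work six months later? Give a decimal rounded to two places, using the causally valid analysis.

0.55

The stratified and pooled comparisons disagree (Provider 2 wins within each prior employment history; Provider 1 wins overall), so the answer turns on the causal role of prior employment history.
Prior employment history satisfies the back-door criterion: it is not a descendant of the programme, and it blocks the spurious path from programme to outcome. Adjusting for it (i.e., using the within-prior employment history rates) gives the causal effect.
Standardising Provider 2 to the population prior employment history mix: 0.373·95/121 + 0.333·197/417 + 0.294·240/712 = 0.549.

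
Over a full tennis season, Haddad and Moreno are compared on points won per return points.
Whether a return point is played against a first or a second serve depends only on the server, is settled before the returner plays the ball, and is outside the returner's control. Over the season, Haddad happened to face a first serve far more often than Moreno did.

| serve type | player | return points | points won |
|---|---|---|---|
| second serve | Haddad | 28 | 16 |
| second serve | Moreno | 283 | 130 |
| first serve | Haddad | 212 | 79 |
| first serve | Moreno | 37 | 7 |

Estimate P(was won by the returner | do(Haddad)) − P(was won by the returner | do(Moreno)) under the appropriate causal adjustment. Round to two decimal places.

+0.14

The imbalance in serve type arose from how return points were allocated, not from anything the player did; and serve type independently affects the outcome. The pooled gap is confounded — condition on serve type.
Adjusting over the population distribution of serve type: 0.555·(0.571−0.459) + 0.445·(0.373−0.189) = +0.144.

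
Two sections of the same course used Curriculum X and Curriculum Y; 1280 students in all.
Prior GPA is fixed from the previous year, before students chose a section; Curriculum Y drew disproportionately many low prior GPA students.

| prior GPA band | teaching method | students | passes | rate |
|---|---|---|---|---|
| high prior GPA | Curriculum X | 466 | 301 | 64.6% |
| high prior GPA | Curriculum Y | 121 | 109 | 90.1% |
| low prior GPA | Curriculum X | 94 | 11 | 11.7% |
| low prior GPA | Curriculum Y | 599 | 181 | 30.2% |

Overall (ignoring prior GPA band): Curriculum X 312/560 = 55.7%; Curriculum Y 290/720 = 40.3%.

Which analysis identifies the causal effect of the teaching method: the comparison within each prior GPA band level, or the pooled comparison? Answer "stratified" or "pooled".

Since prior GPA band is a pre-existing factor (not a product of the teaching method) and it affects the outcome on its own, it is a confounder. The stratified rates, not the pooled rate, identify the causal effect.
Within each level — high prior GPA: 64.6% vs 90.1%; low prior GPA: 11.7% vs 30.2% — Curriculum Y is higher every time.

stratified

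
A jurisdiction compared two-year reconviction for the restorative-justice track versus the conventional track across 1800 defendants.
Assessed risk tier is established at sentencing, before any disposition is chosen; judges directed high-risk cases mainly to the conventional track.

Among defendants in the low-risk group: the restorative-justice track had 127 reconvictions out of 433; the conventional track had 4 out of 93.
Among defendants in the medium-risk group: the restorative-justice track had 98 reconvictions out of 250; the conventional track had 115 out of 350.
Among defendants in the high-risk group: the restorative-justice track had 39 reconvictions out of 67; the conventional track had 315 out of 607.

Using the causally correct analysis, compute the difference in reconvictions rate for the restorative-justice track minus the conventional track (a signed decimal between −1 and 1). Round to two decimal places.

+0.12

Assessed risk tier satisfies the back-door criterion: it is not a descendant of the disposition, and it blocks the spurious path from disposition to outcome. Adjusting for it (i.e., using the within-assessed risk tier rates) gives the causal effect.
Adjusting over the population distribution of assessed risk tier: 0.292·(0.293−0.043) + 0.333·(0.392−0.329) + 0.374·(0.582−0.519) = +0.118.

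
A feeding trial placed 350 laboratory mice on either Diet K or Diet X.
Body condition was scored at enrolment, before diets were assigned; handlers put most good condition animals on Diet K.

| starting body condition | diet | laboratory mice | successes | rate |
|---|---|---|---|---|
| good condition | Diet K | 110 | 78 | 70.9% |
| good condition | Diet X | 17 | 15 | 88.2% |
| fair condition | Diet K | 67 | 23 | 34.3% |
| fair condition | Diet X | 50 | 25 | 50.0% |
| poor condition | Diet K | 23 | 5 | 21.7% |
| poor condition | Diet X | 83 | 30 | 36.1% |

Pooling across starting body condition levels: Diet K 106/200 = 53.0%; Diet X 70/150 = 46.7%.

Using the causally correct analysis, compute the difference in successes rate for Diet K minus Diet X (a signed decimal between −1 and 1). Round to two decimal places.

Starting body condition differs across diets for reasons unrelated to any effect of the diet itself, and it separately predicts the outcome — a classic confounder. We must compare within starting body condition levels.
Adjusting over the population distribution of starting body condition: 0.363·(0.709−0.882) + 0.334·(0.343−0.500) + 0.303·(0.217−0.361) = -0.159.

-0.16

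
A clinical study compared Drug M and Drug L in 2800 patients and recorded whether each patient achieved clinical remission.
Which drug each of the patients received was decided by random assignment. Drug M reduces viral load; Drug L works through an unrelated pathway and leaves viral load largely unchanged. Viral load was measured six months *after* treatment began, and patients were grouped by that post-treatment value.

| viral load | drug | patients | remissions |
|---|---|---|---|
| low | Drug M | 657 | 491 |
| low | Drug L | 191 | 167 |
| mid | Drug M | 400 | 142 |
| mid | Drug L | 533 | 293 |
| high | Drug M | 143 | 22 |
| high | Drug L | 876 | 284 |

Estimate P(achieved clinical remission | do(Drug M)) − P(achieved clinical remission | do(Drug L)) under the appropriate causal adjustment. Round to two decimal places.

+0.08

The distribution of viral load is itself part of what the drug does — it is an intermediate outcome. Holding it fixed would remove that part of the effect; the total effect is the pooled difference.
The causal difference is the pooled difference: 0.546 − 0.465 = +0.081.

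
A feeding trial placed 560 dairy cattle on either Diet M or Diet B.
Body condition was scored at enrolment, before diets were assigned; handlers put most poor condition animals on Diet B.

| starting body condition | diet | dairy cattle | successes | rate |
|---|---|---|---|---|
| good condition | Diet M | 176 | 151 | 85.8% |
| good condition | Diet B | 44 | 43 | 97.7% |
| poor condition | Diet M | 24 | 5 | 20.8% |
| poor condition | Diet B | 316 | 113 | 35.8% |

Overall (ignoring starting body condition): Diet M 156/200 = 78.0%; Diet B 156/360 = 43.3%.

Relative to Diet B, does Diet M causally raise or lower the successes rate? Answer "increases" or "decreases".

decreases

Within every starting body condition level Diet B has the higher rate, yet pooled Diet M does — Simpson's reversal.
Since starting body condition is a pre-existing factor (not a product of the diet) and it affects the outcome on its own, it is a confounder. The stratified rates, not the pooled rate, identify the causal effect.
Within each level — good condition: 85.8% vs 97.7%; poor condition: 20.8% vs 35.8% — Diet B is higher every time.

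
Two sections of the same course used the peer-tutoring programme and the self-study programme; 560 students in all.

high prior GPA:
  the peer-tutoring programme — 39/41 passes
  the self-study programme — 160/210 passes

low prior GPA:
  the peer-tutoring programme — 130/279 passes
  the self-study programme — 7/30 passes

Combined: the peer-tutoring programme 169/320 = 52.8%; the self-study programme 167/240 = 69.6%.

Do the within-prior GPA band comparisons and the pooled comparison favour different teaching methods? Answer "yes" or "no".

Within each prior GPA band level (high prior GPA 95.1% vs 76.2%; low prior GPA 46.6% vs 23.3%), the peer-tutoring programme has the higher rate every time. Pooled: 52.8% vs 69.6% — the self-study programme has the higher rate overall. The two comparisons disagree.

yes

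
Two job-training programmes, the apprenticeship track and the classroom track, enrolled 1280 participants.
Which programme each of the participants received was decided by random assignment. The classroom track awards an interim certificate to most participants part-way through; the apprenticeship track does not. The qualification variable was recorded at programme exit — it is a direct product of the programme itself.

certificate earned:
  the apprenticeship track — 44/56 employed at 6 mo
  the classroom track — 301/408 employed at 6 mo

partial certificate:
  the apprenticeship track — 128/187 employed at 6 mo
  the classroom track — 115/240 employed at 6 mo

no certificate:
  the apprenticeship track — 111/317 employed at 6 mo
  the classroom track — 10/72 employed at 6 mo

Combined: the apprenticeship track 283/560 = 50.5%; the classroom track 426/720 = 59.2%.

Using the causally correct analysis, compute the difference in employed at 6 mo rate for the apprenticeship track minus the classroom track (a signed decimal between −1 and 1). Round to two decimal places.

Within every qualification attained during the programme level the apprenticeship track has the higher rate, yet pooled the classroom track does — Simpson's reversal.
Because the programme influences qualification attained during the programme, qualification attained during the programme is a post-treatment mediator, not a confounder. Stratifying on it would bias the estimate; the causal effect is the crude pooled difference.
The causal difference is the pooled difference: 0.505 − 0.592 = -0.086.

-0.09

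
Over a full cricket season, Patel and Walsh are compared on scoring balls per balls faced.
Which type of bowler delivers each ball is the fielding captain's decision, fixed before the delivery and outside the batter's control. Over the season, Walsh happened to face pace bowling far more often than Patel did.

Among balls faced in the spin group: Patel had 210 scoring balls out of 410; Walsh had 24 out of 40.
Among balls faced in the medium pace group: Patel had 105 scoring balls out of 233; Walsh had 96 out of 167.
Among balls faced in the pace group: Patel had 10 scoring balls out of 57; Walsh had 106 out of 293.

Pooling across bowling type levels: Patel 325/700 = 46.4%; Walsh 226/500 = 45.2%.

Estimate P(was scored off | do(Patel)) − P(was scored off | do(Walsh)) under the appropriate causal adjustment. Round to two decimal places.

Within every bowling type level Walsh has the higher rate, yet pooled Patel does — Simpson's reversal.
Bowling type satisfies the back-door criterion: it is not a descendant of the player, and it blocks the spurious path from player to outcome. Adjusting for it (i.e., using the within-bowling type rates) gives the causal effect.
Adjusting over the population distribution of bowling type: 0.375·(0.512−0.600) + 0.333·(0.451−0.575) + 0.292·(0.175−0.362) = -0.129.

-0.13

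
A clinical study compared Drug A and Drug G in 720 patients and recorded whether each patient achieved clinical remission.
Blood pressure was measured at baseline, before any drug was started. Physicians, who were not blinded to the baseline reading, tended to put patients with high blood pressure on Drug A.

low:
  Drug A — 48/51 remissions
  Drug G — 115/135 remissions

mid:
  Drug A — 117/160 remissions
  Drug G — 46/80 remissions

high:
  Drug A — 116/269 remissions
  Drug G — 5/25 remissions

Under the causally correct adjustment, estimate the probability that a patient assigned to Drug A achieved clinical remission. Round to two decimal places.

0.66

Nothing the drug does changes blood pressure; the imbalance is an allocation artefact. With blood pressure also predicting the outcome, the pooled figure is confounded, and the within-stratum comparison is the causal one.
Standardising Drug A to the population blood pressure mix: 0.258·48/51 + 0.333·117/160 + 0.408·116/269 = 0.663.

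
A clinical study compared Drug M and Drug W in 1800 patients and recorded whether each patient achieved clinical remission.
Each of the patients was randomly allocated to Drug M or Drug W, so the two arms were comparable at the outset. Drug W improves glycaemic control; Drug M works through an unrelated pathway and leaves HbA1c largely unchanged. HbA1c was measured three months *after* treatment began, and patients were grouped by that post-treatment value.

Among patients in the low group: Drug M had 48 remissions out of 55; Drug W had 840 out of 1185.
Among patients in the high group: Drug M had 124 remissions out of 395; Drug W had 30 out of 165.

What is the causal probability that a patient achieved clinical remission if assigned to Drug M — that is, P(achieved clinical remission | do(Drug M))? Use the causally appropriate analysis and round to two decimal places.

0.38

HbA1c is downstream of the drug. One should not condition on a consequence of treatment, so the overall rates are the right comparison.
So P(outcome | do(Drug M)) is just the pooled rate for Drug M: 172/450 = 0.382.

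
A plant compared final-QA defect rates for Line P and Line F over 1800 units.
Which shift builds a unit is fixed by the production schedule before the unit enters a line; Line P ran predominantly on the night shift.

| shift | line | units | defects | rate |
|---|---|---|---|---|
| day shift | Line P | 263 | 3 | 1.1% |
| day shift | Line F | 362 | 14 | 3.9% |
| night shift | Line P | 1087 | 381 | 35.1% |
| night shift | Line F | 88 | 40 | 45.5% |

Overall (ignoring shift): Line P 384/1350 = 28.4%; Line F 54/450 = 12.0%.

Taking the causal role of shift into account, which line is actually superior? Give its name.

Line P

Line P is lower inside every shift stratum but Line F is lower in aggregate. Whether to stratify depends on how shift relates to the line.
Shift satisfies the back-door criterion: it is not a descendant of the line, and it blocks the spurious path from line to outcome. Adjusting for it (i.e., using the within-shift rates) gives the causal effect.
Within each level — day shift: 1.1% vs 3.9%; night shift: 35.1% vs 45.5% — Line P is lower every time.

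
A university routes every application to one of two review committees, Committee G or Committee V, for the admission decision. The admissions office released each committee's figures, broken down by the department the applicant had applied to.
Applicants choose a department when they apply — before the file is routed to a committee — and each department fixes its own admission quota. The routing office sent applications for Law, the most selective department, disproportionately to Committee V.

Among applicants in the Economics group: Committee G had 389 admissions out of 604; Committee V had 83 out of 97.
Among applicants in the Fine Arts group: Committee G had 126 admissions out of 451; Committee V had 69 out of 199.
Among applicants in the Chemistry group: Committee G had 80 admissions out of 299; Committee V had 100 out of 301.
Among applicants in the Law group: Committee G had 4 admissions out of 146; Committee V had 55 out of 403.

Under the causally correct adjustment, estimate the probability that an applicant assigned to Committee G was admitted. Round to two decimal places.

Department differs across review committees for reasons unrelated to any effect of the review committee itself, and it separately predicts the outcome — a classic confounder. We must compare within department levels.
Standardising Committee G to the population department mix: 0.280·389/604 + 0.260·126/451 + 0.240·80/299 + 0.220·4/146 = 0.323.

0.32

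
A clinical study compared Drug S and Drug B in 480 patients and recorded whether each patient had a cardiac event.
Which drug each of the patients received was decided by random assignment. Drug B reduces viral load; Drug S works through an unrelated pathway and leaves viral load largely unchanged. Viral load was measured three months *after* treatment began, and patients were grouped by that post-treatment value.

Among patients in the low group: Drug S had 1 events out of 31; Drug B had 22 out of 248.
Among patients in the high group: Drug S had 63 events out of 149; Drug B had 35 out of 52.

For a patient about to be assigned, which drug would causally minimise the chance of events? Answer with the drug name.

The stratified and pooled comparisons disagree (Drug S wins within each viral load; Drug B wins overall), so the answer turns on the causal role of viral load.
The distribution of viral load is itself part of what the drug does — it is an intermediate outcome. Holding it fixed would remove that part of the effect; the total effect is the pooled difference.
Pooled: Drug S 35.6% vs Drug B 19.0%; Drug B is lower overall.

Drug B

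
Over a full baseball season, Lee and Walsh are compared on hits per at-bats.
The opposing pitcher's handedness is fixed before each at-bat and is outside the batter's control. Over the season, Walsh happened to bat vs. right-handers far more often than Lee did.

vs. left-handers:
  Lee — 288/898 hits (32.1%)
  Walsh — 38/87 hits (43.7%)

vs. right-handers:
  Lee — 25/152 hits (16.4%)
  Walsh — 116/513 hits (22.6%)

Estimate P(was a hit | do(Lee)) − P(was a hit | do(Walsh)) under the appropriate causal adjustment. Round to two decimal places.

Pitcher handedness satisfies the back-door criterion: it is not a descendant of the player, and it blocks the spurious path from player to outcome. Adjusting for it (i.e., using the within-pitcher handedness rates) gives the causal effect.
Adjusting over the population distribution of pitcher handedness: 0.597·(0.321−0.437) + 0.403·(0.164−0.226) = -0.094.

-0.09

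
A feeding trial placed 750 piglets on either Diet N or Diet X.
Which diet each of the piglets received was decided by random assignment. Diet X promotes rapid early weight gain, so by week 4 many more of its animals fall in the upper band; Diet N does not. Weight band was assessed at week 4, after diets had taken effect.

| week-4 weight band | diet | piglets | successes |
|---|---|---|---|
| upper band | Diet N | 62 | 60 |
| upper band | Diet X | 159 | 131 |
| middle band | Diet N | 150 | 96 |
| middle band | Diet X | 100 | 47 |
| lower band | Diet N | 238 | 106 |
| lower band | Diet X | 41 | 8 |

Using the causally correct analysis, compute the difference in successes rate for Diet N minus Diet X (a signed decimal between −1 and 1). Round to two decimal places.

-0.04

Within every week-4 weight band level Diet N has the higher rate, yet pooled Diet X does — Simpson's reversal.
Stratifying would compare diets among piglets the diets themselves sorted into week-4 weight band groups — a form of selection on an intermediate. The unconditioned pooled rates give the total causal effect.
The causal difference is the pooled difference: 0.582 − 0.620 = -0.038.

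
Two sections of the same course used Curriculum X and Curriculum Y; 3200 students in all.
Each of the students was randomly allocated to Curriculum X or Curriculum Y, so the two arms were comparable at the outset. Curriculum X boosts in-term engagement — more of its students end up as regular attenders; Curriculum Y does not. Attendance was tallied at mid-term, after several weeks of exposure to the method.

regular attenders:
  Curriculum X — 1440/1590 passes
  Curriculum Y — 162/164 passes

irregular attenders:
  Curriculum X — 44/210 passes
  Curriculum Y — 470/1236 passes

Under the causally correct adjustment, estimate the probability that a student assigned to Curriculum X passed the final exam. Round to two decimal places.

0.82

The mid-term attendance-specific comparison favours Curriculum Y throughout, but the pooled figures favour Curriculum X. The question is whether to condition on mid-term attendance.
Mid-term attendance lies on the pathway teaching method → mid-term attendance → outcome, so adjusting for it blocks the indirect effect. For the total causal effect of teaching method, use the unadjusted pooled rates.
So P(outcome | do(Curriculum X)) is just the pooled rate for Curriculum X: 1484/1800 = 0.824.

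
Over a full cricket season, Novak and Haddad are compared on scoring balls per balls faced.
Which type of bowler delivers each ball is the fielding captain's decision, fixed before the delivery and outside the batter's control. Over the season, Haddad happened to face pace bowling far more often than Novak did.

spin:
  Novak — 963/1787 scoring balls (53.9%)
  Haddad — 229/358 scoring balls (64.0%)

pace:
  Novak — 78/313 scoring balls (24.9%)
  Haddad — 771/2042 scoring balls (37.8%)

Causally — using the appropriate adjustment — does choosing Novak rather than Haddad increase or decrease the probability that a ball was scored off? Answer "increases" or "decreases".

decreases

The bowling type-specific comparison favours Haddad throughout, but the pooled figures favour Novak. The question is whether to condition on bowling type.
Here bowling type is a common cause — it drives both which player a case falls under and the outcome. The crude comparison mixes populations; the stratum-specific rates are the causally relevant ones.
Within each level — spin: 53.9% vs 64.0%; pace: 24.9% vs 37.8% — Haddad is higher every time.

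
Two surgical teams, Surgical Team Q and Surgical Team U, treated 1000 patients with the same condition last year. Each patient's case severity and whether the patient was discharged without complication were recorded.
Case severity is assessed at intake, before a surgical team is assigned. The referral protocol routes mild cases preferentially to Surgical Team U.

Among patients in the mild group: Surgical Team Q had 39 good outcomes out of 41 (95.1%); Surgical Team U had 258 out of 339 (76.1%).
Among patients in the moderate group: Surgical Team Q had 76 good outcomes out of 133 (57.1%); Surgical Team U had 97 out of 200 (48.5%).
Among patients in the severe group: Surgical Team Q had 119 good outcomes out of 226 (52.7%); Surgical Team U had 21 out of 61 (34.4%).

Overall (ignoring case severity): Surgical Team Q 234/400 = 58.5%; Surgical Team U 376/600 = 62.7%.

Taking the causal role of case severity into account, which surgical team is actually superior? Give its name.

Since case severity is a pre-existing factor (not a product of the surgical team) and it affects the outcome on its own, it is a confounder. The stratified rates, not the pooled rate, identify the causal effect.
Within each level — mild: 95.1% vs 76.1%; moderate: 57.1% vs 48.5%; severe: 52.7% vs 34.4% — Surgical Team Q is higher every time.

Surgical Team Q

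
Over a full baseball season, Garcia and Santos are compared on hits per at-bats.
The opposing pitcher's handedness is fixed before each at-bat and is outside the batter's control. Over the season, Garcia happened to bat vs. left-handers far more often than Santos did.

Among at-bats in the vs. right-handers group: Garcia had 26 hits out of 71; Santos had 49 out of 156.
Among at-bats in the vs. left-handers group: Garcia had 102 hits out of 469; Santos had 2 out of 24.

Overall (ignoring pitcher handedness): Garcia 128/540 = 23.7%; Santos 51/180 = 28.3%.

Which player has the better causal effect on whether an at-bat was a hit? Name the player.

The stratified and pooled comparisons disagree (Garcia wins within each pitcher handedness; Santos wins overall), so the answer turns on the causal role of pitcher handedness.
Pitcher handedness satisfies the back-door criterion: it is not a descendant of the player, and it blocks the spurious path from player to outcome. Adjusting for it (i.e., using the within-pitcher handedness rates) gives the causal effect.
Within each level — vs. right-handers: 36.6% vs 31.4%; vs. left-handers: 21.7% vs 8.3% — Garcia is higher every time.

Garcia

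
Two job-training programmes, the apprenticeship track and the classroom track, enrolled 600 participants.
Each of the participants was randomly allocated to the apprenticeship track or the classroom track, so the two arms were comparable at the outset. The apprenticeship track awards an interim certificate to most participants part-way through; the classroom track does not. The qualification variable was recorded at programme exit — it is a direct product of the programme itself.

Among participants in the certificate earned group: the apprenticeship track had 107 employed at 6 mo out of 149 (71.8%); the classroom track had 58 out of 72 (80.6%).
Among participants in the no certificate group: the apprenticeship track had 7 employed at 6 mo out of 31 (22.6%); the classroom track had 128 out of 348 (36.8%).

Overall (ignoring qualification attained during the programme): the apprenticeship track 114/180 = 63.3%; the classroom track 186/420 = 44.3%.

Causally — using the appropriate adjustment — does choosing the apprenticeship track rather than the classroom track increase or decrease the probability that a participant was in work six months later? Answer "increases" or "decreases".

increases

The stratified and pooled comparisons disagree (the classroom track wins within each qualification attained during the programme; the apprenticeship track wins overall), so the answer turns on the causal role of qualification attained during the programme.
Stratifying would compare programmes among participants the programmes themselves sorted into qualification attained during the programme groups — a form of selection on an intermediate. The unconditioned pooled rates give the total causal effect.
Pooled: the apprenticeship track 63.3% vs the classroom track 44.3%; the apprenticeship track is higher overall.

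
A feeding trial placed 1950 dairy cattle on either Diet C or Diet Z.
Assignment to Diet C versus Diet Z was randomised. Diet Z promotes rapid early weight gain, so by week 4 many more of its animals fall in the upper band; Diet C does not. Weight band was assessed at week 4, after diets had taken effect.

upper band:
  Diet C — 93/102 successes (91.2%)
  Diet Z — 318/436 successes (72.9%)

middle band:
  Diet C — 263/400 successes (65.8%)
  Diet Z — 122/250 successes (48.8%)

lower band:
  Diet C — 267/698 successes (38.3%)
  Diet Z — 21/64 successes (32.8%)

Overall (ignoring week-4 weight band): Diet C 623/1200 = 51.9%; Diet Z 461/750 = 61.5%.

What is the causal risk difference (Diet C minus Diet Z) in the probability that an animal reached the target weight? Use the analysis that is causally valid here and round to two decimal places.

The week-4 weight band-specific comparison favours Diet C throughout, but the pooled figures favour Diet Z. The question is whether to condition on week-4 weight band.
Because the diet influences week-4 weight band, week-4 weight band is a post-treatment mediator, not a confounder. Stratifying on it would bias the estimate; the causal effect is the crude pooled difference.
The causal difference is the pooled difference: 0.519 − 0.615 = -0.096.

-0.10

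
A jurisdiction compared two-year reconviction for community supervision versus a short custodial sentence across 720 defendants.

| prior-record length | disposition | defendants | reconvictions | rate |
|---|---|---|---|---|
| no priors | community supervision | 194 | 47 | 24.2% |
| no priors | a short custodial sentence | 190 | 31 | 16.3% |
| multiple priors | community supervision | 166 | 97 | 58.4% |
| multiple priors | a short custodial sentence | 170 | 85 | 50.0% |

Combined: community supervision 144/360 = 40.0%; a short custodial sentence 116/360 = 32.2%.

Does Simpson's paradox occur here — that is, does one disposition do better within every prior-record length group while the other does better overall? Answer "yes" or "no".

no

Within each prior-record length level (no priors 24.2% vs 16.3%; multiple priors 58.4% vs 50.0%), a short custodial sentence has the lower rate every time. Pooled: 40.0% vs 32.2% — a short custodial sentence has the lower rate overall. They agree.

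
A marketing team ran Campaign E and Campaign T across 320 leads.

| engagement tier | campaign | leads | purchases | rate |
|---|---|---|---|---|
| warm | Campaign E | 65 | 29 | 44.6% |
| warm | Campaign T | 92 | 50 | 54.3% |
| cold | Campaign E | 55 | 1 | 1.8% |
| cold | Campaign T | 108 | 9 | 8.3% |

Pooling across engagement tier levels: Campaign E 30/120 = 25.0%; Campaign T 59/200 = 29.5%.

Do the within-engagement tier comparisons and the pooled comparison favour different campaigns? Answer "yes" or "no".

no

Within each engagement tier level (warm 44.6% vs 54.3%; cold 1.8% vs 8.3%), Campaign T has the higher rate every time. Pooled: 25.0% vs 29.5% — Campaign T has the higher rate overall. They agree.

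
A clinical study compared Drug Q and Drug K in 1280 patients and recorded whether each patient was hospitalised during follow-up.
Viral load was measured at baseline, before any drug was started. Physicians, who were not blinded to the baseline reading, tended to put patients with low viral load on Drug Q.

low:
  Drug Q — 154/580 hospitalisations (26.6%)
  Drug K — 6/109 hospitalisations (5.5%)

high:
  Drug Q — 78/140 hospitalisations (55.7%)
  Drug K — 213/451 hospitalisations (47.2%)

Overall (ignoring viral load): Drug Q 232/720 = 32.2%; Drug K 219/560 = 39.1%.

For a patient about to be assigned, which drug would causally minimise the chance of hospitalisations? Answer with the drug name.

Drug K

The viral load-specific comparison favours Drug K throughout, but the pooled figures favour Drug Q. The question is whether to condition on viral load.
Viral load is set before the drug has any effect — it is not caused by the drug — and it independently drives the outcome. That makes it a confounder, so the causal comparison is within viral load levels.
Within each level — low: 26.6% vs 5.5%; high: 55.7% vs 47.2% — Drug K is lower every time.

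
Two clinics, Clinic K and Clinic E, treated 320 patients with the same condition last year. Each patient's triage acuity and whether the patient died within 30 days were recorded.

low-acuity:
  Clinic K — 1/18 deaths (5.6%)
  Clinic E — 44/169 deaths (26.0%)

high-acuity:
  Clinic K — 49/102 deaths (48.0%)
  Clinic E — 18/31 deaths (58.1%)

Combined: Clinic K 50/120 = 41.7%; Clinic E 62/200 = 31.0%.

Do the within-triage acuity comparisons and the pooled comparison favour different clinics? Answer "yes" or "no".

Within each triage acuity level (low-acuity 5.6% vs 26.0%; high-acuity 48.0% vs 58.1%), Clinic K has the lower rate every time. Pooled: 41.7% vs 31.0% — Clinic E has the lower rate overall. The two comparisons disagree.

yes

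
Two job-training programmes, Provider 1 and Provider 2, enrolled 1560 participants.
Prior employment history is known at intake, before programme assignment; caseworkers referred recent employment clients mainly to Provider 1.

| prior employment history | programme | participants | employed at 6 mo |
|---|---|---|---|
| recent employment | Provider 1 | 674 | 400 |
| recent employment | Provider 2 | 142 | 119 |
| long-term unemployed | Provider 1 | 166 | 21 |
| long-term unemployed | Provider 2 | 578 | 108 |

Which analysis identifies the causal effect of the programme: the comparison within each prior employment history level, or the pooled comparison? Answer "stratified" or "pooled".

Within every prior employment history level Provider 2 has the higher rate, yet pooled Provider 1 does — Simpson's reversal.
Prior employment history differs across programmes for reasons unrelated to any effect of the programme itself, and it separately predicts the outcome — a classic confounder. We must compare within prior employment history levels.
Within each level — recent employment: 59.3% vs 83.8%; long-term unemployed: 12.7% vs 18.7% — Provider 2 is higher every time.

stratified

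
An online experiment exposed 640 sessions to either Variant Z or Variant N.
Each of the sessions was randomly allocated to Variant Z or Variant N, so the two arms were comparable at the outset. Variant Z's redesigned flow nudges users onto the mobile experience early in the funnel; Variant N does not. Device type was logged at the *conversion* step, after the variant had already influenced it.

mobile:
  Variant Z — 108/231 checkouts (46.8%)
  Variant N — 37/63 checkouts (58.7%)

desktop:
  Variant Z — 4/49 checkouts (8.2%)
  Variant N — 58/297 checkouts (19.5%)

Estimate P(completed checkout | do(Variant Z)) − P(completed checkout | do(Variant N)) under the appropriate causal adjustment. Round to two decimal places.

+0.14

Device type is downstream of the variant. One should not condition on a consequence of treatment, so the overall rates are the right comparison.
The causal difference is the pooled difference: 0.400 − 0.264 = +0.136.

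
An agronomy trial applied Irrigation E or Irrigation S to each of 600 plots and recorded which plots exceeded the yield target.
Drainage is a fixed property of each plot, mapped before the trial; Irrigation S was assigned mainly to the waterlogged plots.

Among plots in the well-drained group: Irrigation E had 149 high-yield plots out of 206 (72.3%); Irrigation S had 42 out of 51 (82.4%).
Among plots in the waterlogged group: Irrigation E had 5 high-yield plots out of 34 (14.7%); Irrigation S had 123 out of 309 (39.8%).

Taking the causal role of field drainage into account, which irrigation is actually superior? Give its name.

Nothing the irrigation does changes field drainage; the imbalance is an allocation artefact. With field drainage also predicting the outcome, the pooled figure is confounded, and the within-stratum comparison is the causal one.
Within each level — well-drained: 72.3% vs 82.4%; waterlogged: 14.7% vs 39.8% — Irrigation S is higher every time.

Irrigation S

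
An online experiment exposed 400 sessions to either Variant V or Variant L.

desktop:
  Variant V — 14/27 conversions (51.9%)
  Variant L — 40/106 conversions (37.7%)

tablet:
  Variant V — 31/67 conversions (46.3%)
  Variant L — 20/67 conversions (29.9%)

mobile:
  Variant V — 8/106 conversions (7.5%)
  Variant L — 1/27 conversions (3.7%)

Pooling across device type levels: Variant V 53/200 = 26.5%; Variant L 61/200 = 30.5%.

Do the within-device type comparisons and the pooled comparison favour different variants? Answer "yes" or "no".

yes

Within each device type level (desktop 51.9% vs 37.7%; tablet 46.3% vs 29.9%; mobile 7.5% vs 3.7%), Variant V has the higher rate every time. Pooled: 26.5% vs 30.5% — Variant L has the higher rate overall. The two comparisons disagree.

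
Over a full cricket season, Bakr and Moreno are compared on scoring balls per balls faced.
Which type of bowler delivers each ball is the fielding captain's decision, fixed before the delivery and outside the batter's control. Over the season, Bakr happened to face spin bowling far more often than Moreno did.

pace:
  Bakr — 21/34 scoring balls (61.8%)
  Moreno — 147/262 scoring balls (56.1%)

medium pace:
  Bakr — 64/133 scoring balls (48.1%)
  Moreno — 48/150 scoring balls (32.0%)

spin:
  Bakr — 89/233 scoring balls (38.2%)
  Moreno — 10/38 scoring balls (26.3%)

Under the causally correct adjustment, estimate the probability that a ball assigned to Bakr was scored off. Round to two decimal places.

0.50

The imbalance in bowling type arose from how balls faced were allocated, not from anything the player did; and bowling type independently affects the outcome. The pooled gap is confounded — condition on bowling type.
Standardising Bakr to the population bowling type mix: 0.348·21/34 + 0.333·64/133 + 0.319·89/233 = 0.497.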